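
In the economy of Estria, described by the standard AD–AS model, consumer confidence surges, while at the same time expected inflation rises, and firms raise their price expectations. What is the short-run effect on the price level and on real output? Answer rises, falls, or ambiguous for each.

The first event is a positive demand shock: AD shifts right, which by itself pushes P up and Y up.
The second is an adverse supply shock: SRAS shifts left, which by itself pushes P up and Y down.
Both shocks push P up, so P rises. The two shocks push Y in opposite directions, so the effect on Y is ambiguous.

Price level: rises; output: ambiguous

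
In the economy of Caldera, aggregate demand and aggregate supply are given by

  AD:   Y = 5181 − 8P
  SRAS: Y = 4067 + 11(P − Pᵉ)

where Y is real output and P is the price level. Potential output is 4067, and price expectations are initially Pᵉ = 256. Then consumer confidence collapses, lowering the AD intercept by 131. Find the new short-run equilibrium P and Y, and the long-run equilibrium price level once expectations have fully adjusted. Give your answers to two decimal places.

AD shifts left: new AD is Y = 5050 − 8P. With Pᵉ = 256, SRAS is Y = 1251 + 11P.
Short run: 5050 − 8P = 1251 + 11P gives 3799 = 19P, so P = 199.95 and Y = 5050 − 8P = 3450.42.
Y = 3450.42 is below potential 4067; expectations adjust and SRAS shifts right until Y = 4067.
Long run: on the new AD curve, 4067 = 5050 − 8P gives P = 122.88.

Short run: P = 199.95, Y = 3450.42. Long run: P = 122.88.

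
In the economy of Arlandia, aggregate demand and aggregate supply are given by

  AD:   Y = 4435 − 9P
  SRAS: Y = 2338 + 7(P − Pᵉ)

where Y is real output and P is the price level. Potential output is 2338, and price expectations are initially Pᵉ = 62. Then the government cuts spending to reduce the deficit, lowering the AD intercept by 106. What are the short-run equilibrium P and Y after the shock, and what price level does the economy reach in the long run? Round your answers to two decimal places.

Short run: P = 151.56, Y = 2964.94. Long run: P = 221.22.

AD shifts left: new AD is Y = 4329 − 9P. With Pᵉ = 62, SRAS is Y = 1904 + 7P.
Short run: 4329 − 9P = 1904 + 7P gives 2425 = 16P, so P = 151.56 and Y = 4329 − 9P = 2964.94.
Y = 2964.94 is above potential 2338; expectations adjust and SRAS shifts left until Y = 2338.
Long run: on the new AD curve, 2338 = 4329 − 9P gives P = 221.22.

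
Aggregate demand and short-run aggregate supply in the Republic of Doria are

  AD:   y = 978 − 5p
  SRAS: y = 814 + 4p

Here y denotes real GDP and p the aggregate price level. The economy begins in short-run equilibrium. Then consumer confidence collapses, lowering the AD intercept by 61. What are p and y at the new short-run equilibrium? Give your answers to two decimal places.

This is a negative demand shock: AD shifts left.
New AD: y = 917 − 5p.
Set AD = SRAS: 917 − 5p = 814 + 4p, so 103 = 9p and p = 11.44.
Substituting into AD, y = 859.78.

p = 11.44, y = 859.78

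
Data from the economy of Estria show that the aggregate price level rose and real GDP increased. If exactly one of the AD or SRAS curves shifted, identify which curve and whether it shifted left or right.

AD shifted right

P rose and Y rose. An AD shift moves P and Y in the same direction; an SRAS shift moves them in opposite directions.
Here P and Y moved in the same direction, so the AD curve shifted.
Since Y rose, AD shifted right.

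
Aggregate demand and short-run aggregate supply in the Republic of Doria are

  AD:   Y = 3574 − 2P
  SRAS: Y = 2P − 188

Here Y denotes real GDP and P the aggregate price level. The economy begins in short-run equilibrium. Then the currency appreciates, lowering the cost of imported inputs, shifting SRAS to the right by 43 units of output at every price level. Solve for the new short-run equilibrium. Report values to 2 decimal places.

This is a positive supply shock: SRAS shifts right.
New SRAS: Y = 2P − 145.
Set AD = SRAS: 3574 − 2P = 2P − 145, so 3719 = 4P and P = 929.75.
Substituting into AD, Y = 1714.50.

P = 929.75, Y = 1714.50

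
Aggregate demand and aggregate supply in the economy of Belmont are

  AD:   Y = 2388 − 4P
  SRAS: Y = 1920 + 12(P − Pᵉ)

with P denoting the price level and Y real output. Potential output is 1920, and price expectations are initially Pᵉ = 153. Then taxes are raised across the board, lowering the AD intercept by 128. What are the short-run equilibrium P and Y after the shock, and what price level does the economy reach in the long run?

Short run: P = 136, Y = 1716. Long run: P = 85.

AD shifts left: new AD is Y = 2260 − 4P. With Pᵉ = 153, SRAS is Y = 84 + 12P.
Short run: 2260 − 4P = 84 + 12P gives 2176 = 16P, so P = 136 and Y = 2260 − 4·136 = 1716.
Y = 1716 is below potential 1920; expectations adjust and SRAS shifts right until Y = 1920.
Long run: on the new AD curve, 1920 = 2260 − 4P gives P = 85.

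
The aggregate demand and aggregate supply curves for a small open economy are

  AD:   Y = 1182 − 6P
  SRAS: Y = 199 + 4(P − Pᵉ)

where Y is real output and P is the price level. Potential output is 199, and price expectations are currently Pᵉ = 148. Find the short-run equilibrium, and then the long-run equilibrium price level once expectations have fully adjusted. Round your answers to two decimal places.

Short run: P = 157.50, Y = 237.00. Long run: P = 163.83.

Short run: with Pᵉ = 148, SRAS is Y = 4P − 393. Setting AD = SRAS gives 1575 = 10P, so P = 157.50 and Y = 1182 − 6P = 237.00.
Output 237.00 is above potential 199, so over time expected prices rise and SRAS shifts left until Y returns to 199.
Long run: Y = 199 on the AD curve gives 199 = 1182 − 6P, so P = 163.83.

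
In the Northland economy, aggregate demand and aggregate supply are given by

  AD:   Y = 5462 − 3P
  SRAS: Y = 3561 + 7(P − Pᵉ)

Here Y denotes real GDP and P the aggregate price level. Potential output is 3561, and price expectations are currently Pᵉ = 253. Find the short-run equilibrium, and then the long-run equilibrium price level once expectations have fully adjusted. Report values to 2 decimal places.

Short run: P = 367.20, Y = 4360.40. Long run: P = 633.67.

Short run: with Pᵉ = 253, SRAS is Y = 1790 + 7P. Setting AD = SRAS gives 3672 = 10P, so P = 367.20 and Y = 5462 − 3P = 4360.40.
Output 4360.40 is above potential 3561, so over time expected prices rise and SRAS shifts left until Y returns to 3561.
Long run: Y = 3561 on the AD curve gives 3561 = 5462 − 3P, so P = 633.67.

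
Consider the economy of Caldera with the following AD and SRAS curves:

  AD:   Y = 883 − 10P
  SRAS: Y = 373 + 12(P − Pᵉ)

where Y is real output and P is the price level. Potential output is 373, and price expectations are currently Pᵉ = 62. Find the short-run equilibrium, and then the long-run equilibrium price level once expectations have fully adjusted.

Short run: with Pᵉ = 62, SRAS is Y = 12P − 371. Setting AD = SRAS gives 1254 = 22P, so P = 57 and Y = 883 − 10·57 = 313.
Output 313 is below potential 373, so over time expected prices fall and SRAS shifts right until Y returns to 373.
Long run: Y = 373 on the AD curve gives 373 = 883 − 10P, so P = 51.

Short run: P = 57, Y = 313. Long run: P = 51.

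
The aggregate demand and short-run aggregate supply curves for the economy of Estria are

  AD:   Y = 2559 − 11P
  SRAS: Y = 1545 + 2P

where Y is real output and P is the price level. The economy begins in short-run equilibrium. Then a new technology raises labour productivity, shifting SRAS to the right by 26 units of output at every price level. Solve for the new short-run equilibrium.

This is a positive supply shock: SRAS shifts right.
New SRAS: Y = 1571 + 2P.
Set AD = SRAS: 2559 − 11P = 1571 + 2P, so 988 = 13P and P = 76.
Y = 2559 − 11·76 = 1723.

P = 76, Y = 1723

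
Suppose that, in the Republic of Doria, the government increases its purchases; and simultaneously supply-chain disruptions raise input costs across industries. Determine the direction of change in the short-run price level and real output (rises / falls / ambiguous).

The first event is a positive demand shock: AD shifts right, which by itself pushes P up and Y up.
The second is an adverse supply shock: SRAS shifts left, which by itself pushes P up and Y down.
Both shocks push P up, so P rises. The two shocks push Y in opposite directions, so the effect on Y is ambiguous.

Price level: rises; output: ambiguous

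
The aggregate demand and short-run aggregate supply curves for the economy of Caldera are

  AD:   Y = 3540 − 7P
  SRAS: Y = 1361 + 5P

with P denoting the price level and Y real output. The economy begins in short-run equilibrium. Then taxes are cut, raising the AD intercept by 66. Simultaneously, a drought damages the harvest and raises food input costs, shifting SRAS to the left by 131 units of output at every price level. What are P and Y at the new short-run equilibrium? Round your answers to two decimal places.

P = 198.00, Y = 2220.00

After both shocks: AD is Y = 3606 − 7P and SRAS is Y = 1230 + 5P.
Setting them equal: 2376 = 12P, so P = 198.00.
Substituting into AD, Y = 2220.00.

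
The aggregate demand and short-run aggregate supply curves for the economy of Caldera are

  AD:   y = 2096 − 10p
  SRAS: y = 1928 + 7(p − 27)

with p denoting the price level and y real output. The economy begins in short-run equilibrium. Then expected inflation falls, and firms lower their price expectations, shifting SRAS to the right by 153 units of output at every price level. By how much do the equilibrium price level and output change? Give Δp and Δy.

Δp = -9, Δy = +90

This is a positive supply shock: SRAS shifts right.
New SRAS: y = 1892 + 7p.
Set AD = SRAS: 2096 − 10p = 1892 + 7p, so 204 = 17p and p = 12.
y = 2096 − 10·12 = 1976.
Initially p = 21, y = 1886, so Δp = -9 and Δy = +90.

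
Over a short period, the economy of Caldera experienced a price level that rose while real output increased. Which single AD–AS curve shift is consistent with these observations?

P rose and Y rose. An AD shift moves P and Y in the same direction; an SRAS shift moves them in opposite directions.
Here P and Y moved in the same direction, so the AD curve shifted.
Since Y rose, AD shifted right.

AD shifted right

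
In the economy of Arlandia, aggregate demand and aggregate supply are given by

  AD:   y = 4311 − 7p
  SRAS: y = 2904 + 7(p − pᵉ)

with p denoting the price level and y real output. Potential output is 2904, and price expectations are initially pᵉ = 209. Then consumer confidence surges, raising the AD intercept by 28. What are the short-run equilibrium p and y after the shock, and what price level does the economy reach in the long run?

Short run: p = 207, y = 2890. Long run: p = 205.

AD shifts right: new AD is y = 4339 − 7p. With pᵉ = 209, SRAS is y = 1441 + 7p.
Short run: 4339 − 7p = 1441 + 7p gives 2898 = 14p, so p = 207 and y = 4339 − 7·207 = 2890.
y = 2890 is below potential 2904; expectations adjust and SRAS shifts right until y = 2904.
Long run: on the new AD curve, 2904 = 4339 − 7p gives p = 205.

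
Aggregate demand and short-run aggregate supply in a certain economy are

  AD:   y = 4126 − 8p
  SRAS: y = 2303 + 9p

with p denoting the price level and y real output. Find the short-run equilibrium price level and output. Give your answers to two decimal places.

p = 107.24, y = 3268.12

Set AD = SRAS: 4126 − 8p = 2303 + 9p, so 1823 = 17p and p = 107.24.
Substituting into AD, y = 4126 − 8p = 3268.12.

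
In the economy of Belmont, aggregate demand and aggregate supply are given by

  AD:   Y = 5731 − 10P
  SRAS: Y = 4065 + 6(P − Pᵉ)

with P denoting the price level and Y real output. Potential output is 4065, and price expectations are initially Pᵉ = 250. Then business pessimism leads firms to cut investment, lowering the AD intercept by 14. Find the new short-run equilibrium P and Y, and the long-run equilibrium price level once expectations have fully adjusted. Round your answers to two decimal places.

Short run: P = 197.00, Y = 3747.00. Long run: P = 165.20.

AD shifts left: new AD is Y = 5717 − 10P. With Pᵉ = 250, SRAS is Y = 2565 + 6P.
Short run: 5717 − 10P = 2565 + 6P gives 3152 = 16P, so P = 197.00 and Y = 5717 − 10P = 3747.00.
Y = 3747.00 is below potential 4065; expectations adjust and SRAS shifts right until Y = 4065.
Long run: on the new AD curve, 4065 = 5717 − 10P gives P = 165.20.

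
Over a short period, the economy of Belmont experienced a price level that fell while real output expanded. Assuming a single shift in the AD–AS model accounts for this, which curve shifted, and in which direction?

SRAS shifted right

P fell and Y rose. An AD shift moves P and Y in the same direction; an SRAS shift moves them in opposite directions.
Here P and Y moved in opposite directions, so the SRAS curve shifted.
Since Y rose, SRAS shifted right.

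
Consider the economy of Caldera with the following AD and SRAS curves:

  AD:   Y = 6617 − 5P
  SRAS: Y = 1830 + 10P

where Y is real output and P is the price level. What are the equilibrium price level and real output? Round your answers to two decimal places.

Set AD = SRAS: 6617 − 5P = 1830 + 10P, so 4787 = 15P and P = 319.13.
Substituting into AD, Y = 6617 − 5P = 5021.33.

P = 319.13, Y = 5021.33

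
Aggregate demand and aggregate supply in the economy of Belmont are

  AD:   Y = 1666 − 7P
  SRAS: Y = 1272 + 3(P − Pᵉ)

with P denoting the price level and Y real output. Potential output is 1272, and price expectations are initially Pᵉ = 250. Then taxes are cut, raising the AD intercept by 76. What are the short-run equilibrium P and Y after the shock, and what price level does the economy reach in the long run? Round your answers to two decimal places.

AD shifts right: new AD is Y = 1742 − 7P. With Pᵉ = 250, SRAS is Y = 522 + 3P.
Short run: 1742 − 7P = 522 + 3P gives 1220 = 10P, so P = 122.00 and Y = 1742 − 7P = 888.00.
Y = 888.00 is below potential 1272; expectations adjust and SRAS shifts right until Y = 1272.
Long run: on the new AD curve, 1272 = 1742 − 7P gives P = 67.14.

Short run: P = 122.00, Y = 888.00. Long run: P = 67.14.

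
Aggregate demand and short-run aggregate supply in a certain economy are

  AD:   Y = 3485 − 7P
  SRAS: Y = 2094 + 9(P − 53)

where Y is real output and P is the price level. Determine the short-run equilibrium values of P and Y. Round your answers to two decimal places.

P = 116.75, Y = 2667.75

Write SRAS as Y = 2094 + 9P − 477 = 1617 + 9P.
Set AD = SRAS: 3485 − 7P = 1617 + 9P, so 1868 = 16P and P = 116.75.
Substituting into AD, Y = 3485 − 7P = 2667.75.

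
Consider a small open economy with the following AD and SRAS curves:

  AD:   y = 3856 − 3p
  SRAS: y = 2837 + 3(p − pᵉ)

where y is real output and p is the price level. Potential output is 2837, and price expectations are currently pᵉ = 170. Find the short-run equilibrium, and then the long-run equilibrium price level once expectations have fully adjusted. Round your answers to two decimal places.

Short run: with pᵉ = 170, SRAS is y = 2327 + 3p. Setting AD = SRAS gives 1529 = 6p, so p = 254.83 and y = 3856 − 3p = 3091.50.
Output 3091.50 is above potential 2837, so over time expected prices rise and SRAS shifts left until y returns to 2837.
Long run: y = 2837 on the AD curve gives 2837 = 3856 − 3p, so p = 339.67.

Short run: p = 254.83, y = 3091.50. Long run: p = 339.67.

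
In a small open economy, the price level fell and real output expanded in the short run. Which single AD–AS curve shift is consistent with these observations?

P fell and Y rose. An AD shift moves P and Y in the same direction; an SRAS shift moves them in opposite directions.
Here P and Y moved in opposite directions, so the SRAS curve shifted.
Since Y rose, SRAS shifted right.

SRAS shifted right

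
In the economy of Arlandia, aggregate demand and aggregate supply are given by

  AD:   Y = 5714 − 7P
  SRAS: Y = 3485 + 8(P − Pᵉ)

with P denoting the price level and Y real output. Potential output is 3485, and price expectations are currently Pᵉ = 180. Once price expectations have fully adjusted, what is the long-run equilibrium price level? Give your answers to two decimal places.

Short run: with Pᵉ = 180, SRAS is Y = 2045 + 8P. Setting AD = SRAS gives 3669 = 15P, so P = 244.60 and Y = 5714 − 7P = 4001.80.
Output 4001.80 is above potential 3485, so over time expected prices rise and SRAS shifts left until Y returns to 3485.
Long run: Y = 3485 on the AD curve gives 3485 = 5714 − 7P, so P = 318.43.

Long-run P = 318.43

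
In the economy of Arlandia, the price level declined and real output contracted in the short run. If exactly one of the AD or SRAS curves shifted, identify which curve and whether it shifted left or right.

AD shifted left

P fell and Y fell. An AD shift moves P and Y in the same direction; an SRAS shift moves them in opposite directions.
Here P and Y moved in the same direction, so the AD curve shifted.
Since Y fell, AD shifted left.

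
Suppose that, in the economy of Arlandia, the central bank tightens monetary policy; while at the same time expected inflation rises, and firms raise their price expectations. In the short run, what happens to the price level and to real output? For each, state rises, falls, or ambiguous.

The first event is a negative demand shock: AD shifts left, which by itself pushes P down and Y down.
The second is an adverse supply shock: SRAS shifts left, which by itself pushes P up and Y down.
The two shocks push P in opposite directions, so the effect on P is ambiguous. Both shocks push Y down, so Y falls.

Price level: ambiguous; output: falls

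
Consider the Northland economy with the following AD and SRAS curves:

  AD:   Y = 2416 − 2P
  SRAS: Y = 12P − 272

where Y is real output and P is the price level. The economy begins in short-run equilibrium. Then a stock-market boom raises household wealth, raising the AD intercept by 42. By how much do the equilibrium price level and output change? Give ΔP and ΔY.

This is a positive demand shock: AD shifts right.
New AD: Y = 2458 − 2P.
Set AD = SRAS: 2458 − 2P = 12P − 272, so 2730 = 14P and P = 195.
Y = 2458 − 2·195 = 2068.
Initially P = 192, Y = 2032, so ΔP = +3 and ΔY = +36.

ΔP = +3, ΔY = +36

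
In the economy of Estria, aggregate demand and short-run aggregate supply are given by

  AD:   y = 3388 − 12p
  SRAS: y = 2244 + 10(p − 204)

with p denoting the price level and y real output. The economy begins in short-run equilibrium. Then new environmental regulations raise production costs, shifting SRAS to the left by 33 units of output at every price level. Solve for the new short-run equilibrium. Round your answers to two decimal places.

This is a negative supply shock: SRAS shifts left.
New SRAS: y = 171 + 10p.
Set AD = SRAS: 3388 − 12p = 171 + 10p, so 3217 = 22p and p = 146.23.
Substituting into AD, y = 1633.27.

p = 146.23, y = 1633.27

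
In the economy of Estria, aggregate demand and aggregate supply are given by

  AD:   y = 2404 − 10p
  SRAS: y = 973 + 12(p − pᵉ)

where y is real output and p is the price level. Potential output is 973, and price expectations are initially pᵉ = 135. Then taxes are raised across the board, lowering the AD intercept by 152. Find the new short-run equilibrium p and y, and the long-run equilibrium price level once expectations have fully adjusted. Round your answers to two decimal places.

AD shifts left: new AD is y = 2252 − 10p. With pᵉ = 135, SRAS is y = 12p − 647.
Short run: 2252 − 10p = 12p − 647 gives 2899 = 22p, so p = 131.77 and y = 2252 − 10p = 934.27.
y = 934.27 is below potential 973; expectations adjust and SRAS shifts right until y = 973.
Long run: on the new AD curve, 973 = 2252 − 10p gives p = 127.90.

Short run: p = 131.77, y = 934.27. Long run: p = 127.90.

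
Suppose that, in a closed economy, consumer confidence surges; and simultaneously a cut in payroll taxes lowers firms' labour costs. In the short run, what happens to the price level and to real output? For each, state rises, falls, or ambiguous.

Price level: ambiguous; output: rises

The first event is a positive demand shock: AD shifts right, which by itself pushes P up and Y up.
The second is a favourable supply shock: SRAS shifts right, which by itself pushes P down and Y up.
The two shocks push P in opposite directions, so the effect on P is ambiguous. Both shocks push Y up, so Y rises.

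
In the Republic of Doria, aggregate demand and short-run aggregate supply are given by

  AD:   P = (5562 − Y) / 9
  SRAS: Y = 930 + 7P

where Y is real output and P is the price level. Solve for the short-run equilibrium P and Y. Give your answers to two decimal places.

P = 289.50, Y = 2956.50

Rearrange AD to Y = 5562 − 9P.
Set AD = SRAS: 5562 − 9P = 930 + 7P, so 4632 = 16P and P = 289.50.
Substituting into AD, Y = 5562 − 9P = 2956.50.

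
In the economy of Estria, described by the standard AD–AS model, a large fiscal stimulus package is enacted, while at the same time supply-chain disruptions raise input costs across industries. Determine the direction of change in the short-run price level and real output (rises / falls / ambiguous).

Price level: rises; output: ambiguous

The first event is a positive demand shock: AD shifts right, which by itself pushes P up and Y up.
The second is an adverse supply shock: SRAS shifts left, which by itself pushes P up and Y down.
Both shocks push P up, so P rises. The two shocks push Y in opposite directions, so the effect on Y is ambiguous.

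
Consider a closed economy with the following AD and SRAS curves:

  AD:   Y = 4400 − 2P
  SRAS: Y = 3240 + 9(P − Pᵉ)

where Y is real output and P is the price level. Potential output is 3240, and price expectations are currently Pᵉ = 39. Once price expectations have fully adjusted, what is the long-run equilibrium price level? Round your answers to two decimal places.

Long-run P = 580.00

Short run: with Pᵉ = 39, SRAS is Y = 2889 + 9P. Setting AD = SRAS gives 1511 = 11P, so P = 137.36 and Y = 4400 − 2P = 4125.27.
Output 4125.27 is above potential 3240, so over time expected prices rise and SRAS shifts left until Y returns to 3240.
Long run: Y = 3240 on the AD curve gives 3240 = 4400 − 2P, so P = 580.00.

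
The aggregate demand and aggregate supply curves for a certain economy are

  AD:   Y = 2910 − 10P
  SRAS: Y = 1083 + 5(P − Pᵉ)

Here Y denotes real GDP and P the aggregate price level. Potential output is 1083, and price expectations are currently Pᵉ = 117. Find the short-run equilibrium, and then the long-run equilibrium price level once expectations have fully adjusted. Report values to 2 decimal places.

Short run: P = 160.80, Y = 1302.00. Long run: P = 182.70.

Short run: with Pᵉ = 117, SRAS is Y = 498 + 5P. Setting AD = SRAS gives 2412 = 15P, so P = 160.80 and Y = 2910 − 10P = 1302.00.
Output 1302.00 is above potential 1083, so over time expected prices rise and SRAS shifts left until Y returns to 1083.
Long run: Y = 1083 on the AD curve gives 1083 = 2910 − 10P, so P = 182.70.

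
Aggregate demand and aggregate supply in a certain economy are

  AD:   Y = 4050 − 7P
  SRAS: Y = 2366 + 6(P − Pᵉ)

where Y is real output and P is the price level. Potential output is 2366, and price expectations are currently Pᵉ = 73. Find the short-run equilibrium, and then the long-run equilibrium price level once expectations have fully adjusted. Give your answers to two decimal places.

Short run: with Pᵉ = 73, SRAS is Y = 1928 + 6P. Setting AD = SRAS gives 2122 = 13P, so P = 163.23 and Y = 4050 − 7P = 2907.38.
Output 2907.38 is above potential 2366, so over time expected prices rise and SRAS shifts left until Y returns to 2366.
Long run: Y = 2366 on the AD curve gives 2366 = 4050 − 7P, so P = 240.57.

Short run: P = 163.23, Y = 2907.38. Long run: P = 240.57.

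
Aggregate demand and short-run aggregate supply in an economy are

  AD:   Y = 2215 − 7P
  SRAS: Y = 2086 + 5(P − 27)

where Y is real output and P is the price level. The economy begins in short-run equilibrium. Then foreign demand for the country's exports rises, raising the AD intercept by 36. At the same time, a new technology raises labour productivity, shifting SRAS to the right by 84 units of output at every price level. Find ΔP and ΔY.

After both shocks: AD is Y = 2251 − 7P and SRAS is Y = 2035 + 5P.
Setting them equal: 216 = 12P, so P = 18.
Y = 2251 − 7·18 = 2125.
Initially P = 22, Y = 2061, so ΔP = -4 and ΔY = +64.

ΔP = -4, ΔY = +64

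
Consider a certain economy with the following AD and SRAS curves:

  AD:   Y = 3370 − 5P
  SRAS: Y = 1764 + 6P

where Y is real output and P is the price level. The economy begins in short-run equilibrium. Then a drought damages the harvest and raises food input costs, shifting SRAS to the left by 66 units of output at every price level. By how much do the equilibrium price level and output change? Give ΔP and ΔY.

ΔP = +6, ΔY = -30

This is a negative supply shock: SRAS shifts left.
New SRAS: Y = 1698 + 6P.
Set AD = SRAS: 3370 − 5P = 1698 + 6P, so 1672 = 11P and P = 152.
Y = 3370 − 5·152 = 2610.
Initially P = 146, Y = 2640, so ΔP = +6 and ΔY = -30.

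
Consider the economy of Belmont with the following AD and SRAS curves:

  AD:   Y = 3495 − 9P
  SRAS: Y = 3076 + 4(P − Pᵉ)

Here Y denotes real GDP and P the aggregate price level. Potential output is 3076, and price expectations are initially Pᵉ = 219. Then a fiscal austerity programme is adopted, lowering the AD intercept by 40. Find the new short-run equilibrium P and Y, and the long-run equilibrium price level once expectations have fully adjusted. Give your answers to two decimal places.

Short run: P = 96.54, Y = 2586.15. Long run: P = 42.11.

AD shifts left: new AD is Y = 3455 − 9P. With Pᵉ = 219, SRAS is Y = 2200 + 4P.
Short run: 3455 − 9P = 2200 + 4P gives 1255 = 13P, so P = 96.54 and Y = 3455 − 9P = 2586.15.
Y = 2586.15 is below potential 3076; expectations adjust and SRAS shifts right until Y = 3076.
Long run: on the new AD curve, 3076 = 3455 − 9P gives P = 42.11.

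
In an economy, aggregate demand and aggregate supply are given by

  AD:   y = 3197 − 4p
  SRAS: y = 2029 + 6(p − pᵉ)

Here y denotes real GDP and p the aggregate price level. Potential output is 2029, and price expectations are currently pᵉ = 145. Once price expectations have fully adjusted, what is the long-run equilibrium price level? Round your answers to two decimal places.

Long-run p = 292.00

Short run: with pᵉ = 145, SRAS is y = 1159 + 6p. Setting AD = SRAS gives 2038 = 10p, so p = 203.80 and y = 3197 − 4p = 2381.80.
Output 2381.80 is above potential 2029, so over time expected prices rise and SRAS shifts left until y returns to 2029.
Long run: y = 2029 on the AD curve gives 2029 = 3197 − 4p, so p = 292.00.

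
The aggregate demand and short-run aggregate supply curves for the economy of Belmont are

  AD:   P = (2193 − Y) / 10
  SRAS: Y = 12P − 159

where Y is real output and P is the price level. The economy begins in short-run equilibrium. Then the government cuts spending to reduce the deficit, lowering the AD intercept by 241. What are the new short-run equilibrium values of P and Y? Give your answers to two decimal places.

P = 95.95, Y = 992.45

This is a negative demand shock: AD shifts left.
New AD: Y = 1952 − 10P.
Set AD = SRAS: 1952 − 10P = 12P − 159, so 2111 = 22P and P = 95.95.
Substituting into AD, Y = 992.45.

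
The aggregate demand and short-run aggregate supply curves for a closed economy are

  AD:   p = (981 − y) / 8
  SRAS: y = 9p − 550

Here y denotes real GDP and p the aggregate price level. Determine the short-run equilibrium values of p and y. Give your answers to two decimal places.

Rearrange AD to y = 981 − 8p.
Set AD = SRAS: 981 − 8p = 9p − 550, so 1531 = 17p and p = 90.06.
Substituting into AD, y = 981 − 8p = 260.53.

p = 90.06, y = 260.53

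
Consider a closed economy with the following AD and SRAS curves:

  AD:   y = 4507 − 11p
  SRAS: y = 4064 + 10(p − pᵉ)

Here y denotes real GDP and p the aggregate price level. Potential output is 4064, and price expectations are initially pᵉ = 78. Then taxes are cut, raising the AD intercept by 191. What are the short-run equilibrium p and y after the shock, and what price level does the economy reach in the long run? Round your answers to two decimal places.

Short run: p = 67.33, y = 3957.33. Long run: p = 57.64.

AD shifts right: new AD is y = 4698 − 11p. With pᵉ = 78, SRAS is y = 3284 + 10p.
Short run: 4698 − 11p = 3284 + 10p gives 1414 = 21p, so p = 67.33 and y = 4698 − 11p = 3957.33.
y = 3957.33 is below potential 4064; expectations adjust and SRAS shifts right until y = 4064.
Long run: on the new AD curve, 4064 = 4698 − 11p gives p = 57.64.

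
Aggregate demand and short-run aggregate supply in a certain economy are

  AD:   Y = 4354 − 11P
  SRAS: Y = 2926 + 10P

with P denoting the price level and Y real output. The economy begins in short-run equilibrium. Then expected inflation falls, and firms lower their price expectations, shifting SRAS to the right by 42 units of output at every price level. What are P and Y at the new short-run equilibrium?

This is a positive supply shock: SRAS shifts right.
New SRAS: Y = 2968 + 10P.
Set AD = SRAS: 4354 − 11P = 2968 + 10P, so 1386 = 21P and P = 66.
Y = 4354 − 11·66 = 3628.

P = 66, Y = 3628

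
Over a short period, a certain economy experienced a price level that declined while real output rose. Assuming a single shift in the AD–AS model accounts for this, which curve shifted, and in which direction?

P fell and Y rose. An AD shift moves P and Y in the same direction; an SRAS shift moves them in opposite directions.
Here P and Y moved in opposite directions, so the SRAS curve shifted.
Since Y rose, SRAS shifted right.

SRAS shifted right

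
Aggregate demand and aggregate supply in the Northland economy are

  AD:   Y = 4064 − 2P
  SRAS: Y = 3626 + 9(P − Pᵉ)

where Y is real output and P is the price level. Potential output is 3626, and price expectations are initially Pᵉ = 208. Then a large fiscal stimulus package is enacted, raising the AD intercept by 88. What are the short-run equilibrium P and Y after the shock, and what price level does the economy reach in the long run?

AD shifts right: new AD is Y = 4152 − 2P. With Pᵉ = 208, SRAS is Y = 1754 + 9P.
Short run: 4152 − 2P = 1754 + 9P gives 2398 = 11P, so P = 218 and Y = 4152 − 2·218 = 3716.
Y = 3716 is above potential 3626; expectations adjust and SRAS shifts left until Y = 3626.
Long run: on the new AD curve, 3626 = 4152 − 2P gives P = 263.

Short run: P = 218, Y = 3716. Long run: P = 263.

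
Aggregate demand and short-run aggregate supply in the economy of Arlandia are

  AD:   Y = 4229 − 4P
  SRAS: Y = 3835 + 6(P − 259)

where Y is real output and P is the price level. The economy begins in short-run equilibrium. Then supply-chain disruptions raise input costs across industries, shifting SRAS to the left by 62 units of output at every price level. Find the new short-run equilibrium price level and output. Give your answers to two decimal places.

This is a negative supply shock: SRAS shifts left.
New SRAS: Y = 2219 + 6P.
Set AD = SRAS: 4229 − 4P = 2219 + 6P, so 2010 = 10P and P = 201.00.
Substituting into AD, Y = 3425.00.

P = 201.00, Y = 3425.00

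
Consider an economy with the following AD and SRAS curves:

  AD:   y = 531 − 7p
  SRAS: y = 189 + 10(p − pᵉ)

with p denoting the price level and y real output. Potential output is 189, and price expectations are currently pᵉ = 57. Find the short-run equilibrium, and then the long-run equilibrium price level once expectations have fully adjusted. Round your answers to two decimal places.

Short run: with pᵉ = 57, SRAS is y = 10p − 381. Setting AD = SRAS gives 912 = 17p, so p = 53.65 and y = 531 − 7p = 155.47.
Output 155.47 is below potential 189, so over time expected prices fall and SRAS shifts right until y returns to 189.
Long run: y = 189 on the AD curve gives 189 = 531 − 7p, so p = 48.86.

Short run: p = 53.65, y = 155.47. Long run: p = 48.86.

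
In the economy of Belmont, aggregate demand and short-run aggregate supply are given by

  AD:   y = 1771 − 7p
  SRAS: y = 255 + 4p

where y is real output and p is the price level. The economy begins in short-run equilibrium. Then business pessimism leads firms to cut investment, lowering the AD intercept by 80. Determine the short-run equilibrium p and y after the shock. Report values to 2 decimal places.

This is a negative demand shock: AD shifts left.
New AD: y = 1691 − 7p.
Set AD = SRAS: 1691 − 7p = 255 + 4p, so 1436 = 11p and p = 130.55.
Substituting into AD, y = 777.18.

p = 130.55, y = 777.18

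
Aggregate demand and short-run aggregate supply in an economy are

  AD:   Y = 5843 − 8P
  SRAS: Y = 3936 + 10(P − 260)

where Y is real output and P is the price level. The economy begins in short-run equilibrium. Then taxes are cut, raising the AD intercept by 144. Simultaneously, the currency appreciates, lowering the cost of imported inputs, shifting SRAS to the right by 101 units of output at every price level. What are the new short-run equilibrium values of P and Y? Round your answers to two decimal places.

P = 252.78, Y = 3964.78

After both shocks: AD is Y = 5987 − 8P and SRAS is Y = 1437 + 10P.
Setting them equal: 4550 = 18P, so P = 252.78.
Substituting into AD, Y = 3964.78.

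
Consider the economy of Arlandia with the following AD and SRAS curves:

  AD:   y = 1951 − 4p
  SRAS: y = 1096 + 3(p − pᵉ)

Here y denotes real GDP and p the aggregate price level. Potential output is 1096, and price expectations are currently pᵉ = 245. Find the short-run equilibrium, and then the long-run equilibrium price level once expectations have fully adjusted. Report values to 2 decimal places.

Short run: with pᵉ = 245, SRAS is y = 361 + 3p. Setting AD = SRAS gives 1590 = 7p, so p = 227.14 and y = 1951 − 4p = 1042.43.
Output 1042.43 is below potential 1096, so over time expected prices fall and SRAS shifts right until y returns to 1096.
Long run: y = 1096 on the AD curve gives 1096 = 1951 − 4p, so p = 213.75.

Short run: p = 227.14, y = 1042.43. Long run: p = 213.75.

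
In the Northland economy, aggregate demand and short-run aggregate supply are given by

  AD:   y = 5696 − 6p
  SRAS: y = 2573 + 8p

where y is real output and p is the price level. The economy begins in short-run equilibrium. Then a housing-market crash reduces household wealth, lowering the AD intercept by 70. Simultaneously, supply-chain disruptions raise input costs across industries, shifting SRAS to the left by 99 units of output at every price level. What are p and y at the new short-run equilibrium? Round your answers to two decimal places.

After both shocks: AD is y = 5626 − 6p and SRAS is y = 2474 + 8p.
Setting them equal: 3152 = 14p, so p = 225.14.
Substituting into AD, y = 4275.14.

p = 225.14, y = 4275.14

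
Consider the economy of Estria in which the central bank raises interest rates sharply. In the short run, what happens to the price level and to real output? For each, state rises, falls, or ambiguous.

This is a negative demand shock: AD shifts left.
Moving along the upward-sloping SRAS curve, P falls and Y falls.

Price level: falls; output: falls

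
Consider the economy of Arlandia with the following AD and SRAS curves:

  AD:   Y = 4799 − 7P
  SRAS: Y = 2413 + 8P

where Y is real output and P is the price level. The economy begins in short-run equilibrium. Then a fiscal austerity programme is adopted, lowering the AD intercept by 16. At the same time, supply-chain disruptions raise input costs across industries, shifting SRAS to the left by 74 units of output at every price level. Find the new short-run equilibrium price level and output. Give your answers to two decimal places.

P = 162.93, Y = 3642.47

After both shocks: AD is Y = 4783 − 7P and SRAS is Y = 2339 + 8P.
Setting them equal: 2444 = 15P, so P = 162.93.
Substituting into AD, Y = 3642.47.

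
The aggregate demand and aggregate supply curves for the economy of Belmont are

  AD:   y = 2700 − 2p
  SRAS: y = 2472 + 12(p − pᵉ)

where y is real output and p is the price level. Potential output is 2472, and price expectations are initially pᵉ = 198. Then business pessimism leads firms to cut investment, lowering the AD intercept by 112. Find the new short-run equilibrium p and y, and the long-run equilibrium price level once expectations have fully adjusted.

AD shifts left: new AD is y = 2588 − 2p. With pᵉ = 198, SRAS is y = 96 + 12p.
Short run: 2588 − 2p = 96 + 12p gives 2492 = 14p, so p = 178 and y = 2588 − 2·178 = 2232.
y = 2232 is below potential 2472; expectations adjust and SRAS shifts right until y = 2472.
Long run: on the new AD curve, 2472 = 2588 − 2p gives p = 58.

Short run: p = 178, y = 2232. Long run: p = 58.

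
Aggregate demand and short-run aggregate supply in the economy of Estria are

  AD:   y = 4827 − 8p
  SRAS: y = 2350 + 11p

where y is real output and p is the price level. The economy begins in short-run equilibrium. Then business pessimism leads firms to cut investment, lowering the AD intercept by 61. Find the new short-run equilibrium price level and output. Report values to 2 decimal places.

p = 127.16, y = 3748.74

This is a negative demand shock: AD shifts left.
New AD: y = 4766 − 8p.
Set AD = SRAS: 4766 − 8p = 2350 + 11p, so 2416 = 19p and p = 127.16.
Substituting into AD, y = 3748.74.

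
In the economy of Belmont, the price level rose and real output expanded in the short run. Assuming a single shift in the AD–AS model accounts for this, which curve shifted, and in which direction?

AD shifted right

P rose and Y rose. An AD shift moves P and Y in the same direction; an SRAS shift moves them in opposite directions.
Here P and Y moved in the same direction, so the AD curve shifted.
Since Y rose, AD shifted right.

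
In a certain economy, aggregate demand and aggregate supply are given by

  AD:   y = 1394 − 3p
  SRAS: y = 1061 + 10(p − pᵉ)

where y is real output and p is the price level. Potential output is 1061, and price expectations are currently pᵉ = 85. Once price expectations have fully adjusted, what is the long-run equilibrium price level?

Long-run p = 111

Short run: with pᵉ = 85, SRAS is y = 211 + 10p. Setting AD = SRAS gives 1183 = 13p, so p = 91 and y = 1394 − 3·91 = 1121.
Output 1121 is above potential 1061, so over time expected prices rise and SRAS shifts left until y returns to 1061.
Long run: y = 1061 on the AD curve gives 1061 = 1394 − 3p, so p = 111.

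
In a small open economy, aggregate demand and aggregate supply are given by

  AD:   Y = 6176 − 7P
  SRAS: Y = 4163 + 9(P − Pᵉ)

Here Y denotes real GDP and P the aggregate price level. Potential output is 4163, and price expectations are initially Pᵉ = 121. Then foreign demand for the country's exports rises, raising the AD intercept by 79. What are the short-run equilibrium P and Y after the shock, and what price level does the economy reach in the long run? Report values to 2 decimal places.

Short run: P = 198.81, Y = 4863.31. Long run: P = 298.86.

AD shifts right: new AD is Y = 6255 − 7P. With Pᵉ = 121, SRAS is Y = 3074 + 9P.
Short run: 6255 − 7P = 3074 + 9P gives 3181 = 16P, so P = 198.81 and Y = 6255 − 7P = 4863.31.
Y = 4863.31 is above potential 4163; expectations adjust and SRAS shifts left until Y = 4163.
Long run: on the new AD curve, 4163 = 6255 − 7P gives P = 298.86.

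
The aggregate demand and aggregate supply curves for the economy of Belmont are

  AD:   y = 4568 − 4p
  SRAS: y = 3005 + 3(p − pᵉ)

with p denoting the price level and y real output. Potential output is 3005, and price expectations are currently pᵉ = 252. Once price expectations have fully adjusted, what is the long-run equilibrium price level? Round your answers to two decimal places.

Long-run p = 390.75

Short run: with pᵉ = 252, SRAS is y = 2249 + 3p. Setting AD = SRAS gives 2319 = 7p, so p = 331.29 and y = 4568 − 4p = 3242.86.
Output 3242.86 is above potential 3005, so over time expected prices rise and SRAS shifts left until y returns to 3005.
Long run: y = 3005 on the AD curve gives 3005 = 4568 − 4p, so p = 390.75.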